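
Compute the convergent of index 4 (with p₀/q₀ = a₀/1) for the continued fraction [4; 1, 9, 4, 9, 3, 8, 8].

1858/379

Using pₖ = aₖpₖ₋₁ + pₖ₋₂, qₖ = aₖqₖ₋₁ + qₖ₋₂ (with p₋₁=1, p₋₂=0, q₋₁=0, q₋₂=1):
  k=0: a=4, p=4, q=1
  k=1: a=1, p=5, q=1
  k=2: a=9, p=49, q=10
  k=3: a=4, p=201, q=41
  k=4: a=9, p=1858, q=379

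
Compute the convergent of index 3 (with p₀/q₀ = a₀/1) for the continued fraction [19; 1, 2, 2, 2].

138/7

Using pₖ = aₖpₖ₋₁ + pₖ₋₂, qₖ = aₖqₖ₋₁ + qₖ₋₂ (with p₋₁=1, p₋₂=0, q₋₁=0, q₋₂=1):
  k=0: a=19, p=19, q=1
  k=1: a=1, p=20, q=1
  k=2: a=2, p=59, q=3
  k=3: a=2, p=138, q=7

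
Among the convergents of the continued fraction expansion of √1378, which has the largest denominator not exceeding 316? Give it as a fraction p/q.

√1378 = [37; 8, 4, 4, 8, 74, …] (period length 5).
Convergents:
  p_0/q_0 = 37/1
  p_1/q_1 = 297/8
  p_2/q_2 = 1225/33
  p_3/q_3 = 5197/140
  p_4/q_4 = 42801/1153
q_3 = 140 ≤ 316 < 1153 = q_4, so the answer is 5197/140.

5197/140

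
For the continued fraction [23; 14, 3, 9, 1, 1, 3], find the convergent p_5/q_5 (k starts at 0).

19494/845

Using pₖ = aₖpₖ₋₁ + pₖ₋₂, qₖ = aₖqₖ₋₁ + qₖ₋₂ (with p₋₁=1, p₋₂=0, q₋₁=0, q₋₂=1):
  k=0: a=23, p=23, q=1
  k=1: a=14, p=323, q=14
  k=2: a=3, p=992, q=43
  k=3: a=9, p=9251, q=401
  k=4: a=1, p=10243, q=444
  k=5: a=1, p=19494, q=845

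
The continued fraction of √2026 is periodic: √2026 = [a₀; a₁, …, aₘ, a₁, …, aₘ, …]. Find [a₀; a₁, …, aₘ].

[45; 90]

a₀ = ⌊√2026⌋ = 45.
With m₀=0, d₀=1 and mₖ₊₁ = dₖaₖ − mₖ, dₖ₊₁ = (n − mₖ₊₁²)/dₖ, aₖ₊₁ = ⌊(a₀+mₖ₊₁)/dₖ₊₁⌋:
  k=1: m=45, d=1, a=90
d=1 and a=2a₀=90 at k=1, so the next step gives (m, d) = (45, 1) again — its k=1 value — and the period has length 1.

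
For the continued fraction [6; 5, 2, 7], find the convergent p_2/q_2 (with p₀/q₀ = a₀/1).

Using pₖ = aₖpₖ₋₁ + pₖ₋₂, qₖ = aₖqₖ₋₁ + qₖ₋₂ (with p₋₁=1, p₋₂=0, q₋₁=0, q₋₂=1):
  k=0: a=6, p=6, q=1
  k=1: a=5, p=31, q=5
  k=2: a=2, p=68, q=11

68/11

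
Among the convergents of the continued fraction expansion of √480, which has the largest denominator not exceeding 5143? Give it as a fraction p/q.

105579/4819

√480 = [21; 1, 9, 1, 42, …] (period length 4).
Convergents:
  p_0/q_0 = 21/1
  p_1/q_1 = 22/1
  p_2/q_2 = 219/10
  p_3/q_3 = 241/11
  p_4/q_4 = 10341/472
  p_5/q_5 = 10582/483
  p_6/q_6 = 105579/4819
  p_7/q_7 = 116161/5302
q_6 = 4819 ≤ 5143 < 5302 = q_7, so the answer is 105579/4819.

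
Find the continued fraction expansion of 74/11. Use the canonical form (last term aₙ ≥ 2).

[6; 1, 2, 1, 2]

74 = 6×11 + 8
11 = 1×8 + 3
8 = 2×3 + 2
3 = 1×2 + 1
2 = 2×1 + 0  (stop)
So 74/11 = [6; 1, 2, 1, 2].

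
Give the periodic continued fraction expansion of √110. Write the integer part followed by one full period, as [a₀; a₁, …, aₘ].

a₀ = ⌊√110⌋ = 10.
With m₀=0, d₀=1 and mₖ₊₁ = dₖaₖ − mₖ, dₖ₊₁ = (n − mₖ₊₁²)/dₖ, aₖ₊₁ = ⌊(a₀+mₖ₊₁)/dₖ₊₁⌋:
  k=1: m=10, d=10, a=2
  k=2: m=10, d=1, a=20
d=1 and a=2a₀=20 at k=2, so the next step gives (m, d) = (10, 10) again — its k=1 value — and the period has length 2.

[10; 2, 20]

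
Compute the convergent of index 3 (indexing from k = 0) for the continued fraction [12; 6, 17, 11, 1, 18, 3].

13856/1139

Using pₖ = aₖpₖ₋₁ + pₖ₋₂, qₖ = aₖqₖ₋₁ + qₖ₋₂ (with p₋₁=1, p₋₂=0, q₋₁=0, q₋₂=1):
  k=0: a=12, p=12, q=1
  k=1: a=6, p=73, q=6
  k=2: a=17, p=1253, q=103
  k=3: a=11, p=13856, q=1139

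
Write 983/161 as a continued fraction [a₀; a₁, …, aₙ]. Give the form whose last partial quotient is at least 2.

983 = 6×161 + 17
161 = 9×17 + 8
17 = 2×8 + 1
8 = 8×1 + 0  (stop)
So 983/161 = [6; 9, 2, 8].

[6; 9, 2, 8]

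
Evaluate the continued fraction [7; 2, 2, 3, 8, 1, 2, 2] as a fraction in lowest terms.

7945/1072

Using pₖ = aₖpₖ₋₁ + pₖ₋₂ and qₖ = aₖqₖ₋₁ + qₖ₋₂:
  k=0: a=7, p=7, q=1
  k=1: a=2, p=15, q=2
  k=2: a=2, p=37, q=5
  k=3: a=3, p=126, q=17
  k=4: a=8, p=1045, q=141
  k=5: a=1, p=1171, q=158
  k=6: a=2, p=3387, q=457
  k=7: a=2, p=7945, q=1072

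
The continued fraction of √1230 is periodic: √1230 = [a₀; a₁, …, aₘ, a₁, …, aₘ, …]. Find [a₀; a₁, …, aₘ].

a₀ = ⌊√1230⌋ = 35.
With m₀=0, d₀=1 and mₖ₊₁ = dₖaₖ − mₖ, dₖ₊₁ = (n − mₖ₊₁²)/dₖ, aₖ₊₁ = ⌊(a₀+mₖ₊₁)/dₖ₊₁⌋:
  k=1: m=35, d=5, a=14
  k=2: m=35, d=1, a=70
d=1 and a=2a₀=70 at k=2, so the next step gives (m, d) = (35, 5) again — its k=1 value — and the period has length 2.

[35; 14, 70]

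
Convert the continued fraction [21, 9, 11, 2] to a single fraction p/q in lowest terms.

Fold from the inside: start with 2/1.
  11 + 1/2 = 23/2
  9 + 2/23 = 209/23
  21 + 23/209 = 4412/209

4412/209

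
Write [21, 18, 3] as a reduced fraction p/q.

Using pₖ = aₖpₖ₋₁ + pₖ₋₂ and qₖ = aₖqₖ₋₁ + qₖ₋₂:
  k=0: a=21, p=21, q=1
  k=1: a=18, p=379, q=18
  k=2: a=3, p=1158, q=55

1158/55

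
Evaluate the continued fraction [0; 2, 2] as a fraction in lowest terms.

2/5

Using pₖ = aₖpₖ₋₁ + pₖ₋₂ and qₖ = aₖqₖ₋₁ + qₖ₋₂:
  k=0: a=0, p=0, q=1
  k=1: a=2, p=1, q=2
  k=2: a=2, p=2, q=5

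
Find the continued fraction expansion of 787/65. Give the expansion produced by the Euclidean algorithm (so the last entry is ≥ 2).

787 = 12·65 + 7
65 = 9·7 + 2
7 = 3·2 + 1
2 = 2·1 + 0  (stop)
So 787/65 = [12; 9, 3, 2].

[12; 9, 3, 2]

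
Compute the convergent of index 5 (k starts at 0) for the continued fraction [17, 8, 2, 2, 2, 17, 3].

Using pₖ = aₖpₖ₋₁ + pₖ₋₂, qₖ = aₖqₖ₋₁ + qₖ₋₂ (with p₋₁=1, p₋₂=0, q₋₁=0, q₋₂=1):
  k=0: a=17, p=17, q=1
  k=1: a=8, p=137, q=8
  k=2: a=2, p=291, q=17
  k=3: a=2, p=719, q=42
  k=4: a=2, p=1729, q=101
  k=5: a=17, p=30112, q=1759

30112/1759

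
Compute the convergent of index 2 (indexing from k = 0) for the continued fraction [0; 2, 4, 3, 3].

4/9

Using pₖ = aₖpₖ₋₁ + pₖ₋₂, qₖ = aₖqₖ₋₁ + qₖ₋₂ (with p₋₁=1, p₋₂=0, q₋₁=0, q₋₂=1):
  k=0: a=0, p=0, q=1
  k=1: a=2, p=1, q=2
  k=2: a=4, p=4, q=9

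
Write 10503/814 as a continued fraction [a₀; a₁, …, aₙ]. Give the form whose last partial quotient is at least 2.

10503 = 12·814 + 735
814 = 1·735 + 79
735 = 9·79 + 24
79 = 3·24 + 7
24 = 3·7 + 3
7 = 2·3 + 1
3 = 3·1 + 0  (stop)
So 10503/814 = [12; 1, 9, 3, 3, 2, 3].

[12; 1, 9, 3, 3, 2, 3]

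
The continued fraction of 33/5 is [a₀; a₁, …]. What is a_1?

1

33 = 6·5 + 3   →  a_0 = 6
5 = 1·3 + 2   →  a_1 = 1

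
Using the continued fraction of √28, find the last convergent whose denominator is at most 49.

√28 = [5; 3, 2, 3, 10, …] (period length 4).
Convergents:
  p_0/q_0 = 5/1
  p_1/q_1 = 16/3
  p_2/q_2 = 37/7
  p_3/q_3 = 127/24
  p_4/q_4 = 1307/247
q_3 = 24 ≤ 49 < 247 = q_4, so the answer is 127/24.

127/24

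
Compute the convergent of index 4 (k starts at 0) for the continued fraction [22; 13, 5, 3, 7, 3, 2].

34063/1543

Using pₖ = aₖpₖ₋₁ + pₖ₋₂, qₖ = aₖqₖ₋₁ + qₖ₋₂ (with p₋₁=1, p₋₂=0, q₋₁=0, q₋₂=1):
  k=0: a=22, p=22, q=1
  k=1: a=13, p=287, q=13
  k=2: a=5, p=1457, q=66
  k=3: a=3, p=4658, q=211
  k=4: a=7, p=34063, q=1543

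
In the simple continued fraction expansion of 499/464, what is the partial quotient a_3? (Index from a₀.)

1

499 = 1·464 + 35   →  a_0 = 1
464 = 13·35 + 9   →  a_1 = 13
35 = 3·9 + 8   →  a_2 = 3
9 = 1·8 + 1   →  a_3 = 1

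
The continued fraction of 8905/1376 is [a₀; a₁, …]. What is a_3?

3

8905 = 6·1376 + 649   →  a_0 = 6
1376 = 2·649 + 78   →  a_1 = 2
649 = 8·78 + 25   →  a_2 = 8
78 = 3·25 + 3   →  a_3 = 3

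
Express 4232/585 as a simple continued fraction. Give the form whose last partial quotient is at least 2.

[7; 4, 3, 1, 2, 2, 1, 3]

4232 = 7×585 + 137
585 = 4×137 + 37
137 = 3×37 + 26
37 = 1×26 + 11
26 = 2×11 + 4
11 = 2×4 + 3
4 = 1×3 + 1
3 = 3×1 + 0  (stop)
So 4232/585 = [7; 4, 3, 1, 2, 2, 1, 3].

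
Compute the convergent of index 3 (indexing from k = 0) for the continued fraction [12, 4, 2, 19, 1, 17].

Using pₖ = aₖpₖ₋₁ + pₖ₋₂, qₖ = aₖqₖ₋₁ + qₖ₋₂ (with p₋₁=1, p₋₂=0, q₋₁=0, q₋₂=1):
  k=0: a=12, p=12, q=1
  k=1: a=4, p=49, q=4
  k=2: a=2, p=110, q=9
  k=3: a=19, p=2139, q=175

2139/175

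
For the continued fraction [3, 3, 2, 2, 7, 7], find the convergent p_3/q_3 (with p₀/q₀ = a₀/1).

Using pₖ = aₖpₖ₋₁ + pₖ₋₂, qₖ = aₖqₖ₋₁ + qₖ₋₂ (with p₋₁=1, p₋₂=0, q₋₁=0, q₋₂=1):
  k=0: a=3, p=3, q=1
  k=1: a=3, p=10, q=3
  k=2: a=2, p=23, q=7
  k=3: a=2, p=56, q=17

56/17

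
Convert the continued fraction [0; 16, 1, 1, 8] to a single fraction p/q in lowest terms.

Fold from the inside: start with 8/1.
  1 + 1/8 = 9/8
  1 + 8/9 = 17/9
  16 + 9/17 = 281/17
  0 + 17/281 = 17/281

17/281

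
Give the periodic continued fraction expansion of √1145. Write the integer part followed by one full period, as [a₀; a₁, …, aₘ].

a₀ = ⌊√1145⌋ = 33.

[33; 1, 5, 5, 1, 66]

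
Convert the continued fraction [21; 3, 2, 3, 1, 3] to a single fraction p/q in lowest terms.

2491/117

Fold from the inside: start with 3/1.
  1 + 1/3 = 4/3
  3 + 3/4 = 15/4
  2 + 4/15 = 34/15
  3 + 15/34 = 117/34
  21 + 34/117 = 2491/117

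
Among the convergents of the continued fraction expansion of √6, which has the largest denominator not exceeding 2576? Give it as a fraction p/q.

√6 = [2; 2, 4, …] (period length 2).
Convergents:
  p_0/q_0 = 2/1
  p_1/q_1 = 5/2
  p_2/q_2 = 22/9
  p_3/q_3 = 49/20
  p_4/q_4 = 218/89
  p_5/q_5 = 485/198
  p_6/q_6 = 2158/881
  p_7/q_7 = 4801/1960
  p_8/q_8 = 21362/8721
q_7 = 1960 ≤ 2576 < 8721 = q_8, so the answer is 4801/1960.

4801/1960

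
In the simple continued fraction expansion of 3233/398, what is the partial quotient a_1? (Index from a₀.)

3233 = 8·398 + 49   →  a_0 = 8
398 = 8·49 + 6   →  a_1 = 8

8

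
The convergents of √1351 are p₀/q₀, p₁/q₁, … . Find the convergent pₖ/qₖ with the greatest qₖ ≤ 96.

√1351 = [36; 1, 3, 10, 3, 1, 72, …] (period length 6).
Convergents:
  p_0/q_0 = 36/1
  p_1/q_1 = 37/1
  p_2/q_2 = 147/4
  p_3/q_3 = 1507/41
  p_4/q_4 = 4668/127
q_3 = 41 ≤ 96 < 127 = q_4, so the answer is 1507/41.

1507/41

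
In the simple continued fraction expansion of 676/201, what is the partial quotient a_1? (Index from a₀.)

676 = 3·201 + 73   →  a_0 = 3
201 = 2·73 + 55   →  a_1 = 2

2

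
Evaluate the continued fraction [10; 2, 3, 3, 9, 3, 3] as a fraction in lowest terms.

Using pₖ = aₖpₖ₋₁ + pₖ₋₂ and qₖ = aₖqₖ₋₁ + qₖ₋₂:
  k=0: a=10, p=10, q=1
  k=1: a=2, p=21, q=2
  k=2: a=3, p=73, q=7
  k=3: a=3, p=240, q=23
  k=4: a=9, p=2233, q=214
  k=5: a=3, p=6939, q=665
  k=6: a=3, p=23050, q=2209

23050/2209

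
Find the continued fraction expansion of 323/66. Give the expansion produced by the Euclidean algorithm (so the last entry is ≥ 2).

323 = 4×66 + 59
66 = 1×59 + 7
59 = 8×7 + 3
7 = 2×3 + 1
3 = 3×1 + 0  (stop)
So 323/66 = [4; 1, 8, 2, 3].

[4; 1, 8, 2, 3]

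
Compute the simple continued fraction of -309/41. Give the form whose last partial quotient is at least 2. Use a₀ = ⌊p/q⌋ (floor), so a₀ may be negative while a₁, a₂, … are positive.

-309 = -8·41 + 19
41 = 2·19 + 3
19 = 6·3 + 1
3 = 3·1 + 0  (stop)
So -309/41 = [-8; 2, 6, 3].

[-8; 2, 6, 3]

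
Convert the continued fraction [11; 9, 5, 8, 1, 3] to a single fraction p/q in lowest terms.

18285/1646

Fold from the inside: start with 3/1.
  1 + 1/3 = 4/3
  8 + 3/4 = 35/4
  5 + 4/35 = 179/35
  9 + 35/179 = 1646/179
  11 + 179/1646 = 18285/1646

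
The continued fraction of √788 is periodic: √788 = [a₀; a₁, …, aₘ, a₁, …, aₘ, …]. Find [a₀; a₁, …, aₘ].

a₀ = ⌊√788⌋ = 28.
With m₀=0, d₀=1 and mₖ₊₁ = dₖaₖ − mₖ, dₖ₊₁ = (n − mₖ₊₁²)/dₖ, aₖ₊₁ = ⌊(a₀+mₖ₊₁)/dₖ₊₁⌋:
  k=1: m=28, d=4, a=14
  k=2: m=28, d=1, a=56
d=1 and a=2a₀=56 at k=2, so the next step gives (m, d) = (28, 4) again — its k=1 value — and the period has length 2.

[28; 14, 56]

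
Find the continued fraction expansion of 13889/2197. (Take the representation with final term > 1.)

13889 = 6*2197 + 707
2197 = 3*707 + 76
707 = 9*76 + 23
76 = 3*23 + 7
23 = 3*7 + 2
7 = 3*2 + 1
2 = 2*1 + 0  (stop)
So 13889/2197 = [6; 3, 9, 3, 3, 3, 2].

[6; 3, 9, 3, 3, 3, 2]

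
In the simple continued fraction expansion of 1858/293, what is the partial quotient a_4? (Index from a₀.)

3

1858 = 6·293 + 100   →  a_0 = 6
293 = 2·100 + 93   →  a_1 = 2
100 = 1·93 + 7   →  a_2 = 1
93 = 13·7 + 2   →  a_3 = 13
7 = 3·2 + 1   →  a_4 = 3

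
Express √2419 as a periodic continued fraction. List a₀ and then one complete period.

[49; 5, 2, 5, 98]

a₀ = ⌊√2419⌋ = 49.
With m₀=0, d₀=1 and mₖ₊₁ = dₖaₖ − mₖ, dₖ₊₁ = (n − mₖ₊₁²)/dₖ, aₖ₊₁ = ⌊(a₀+mₖ₊₁)/dₖ₊₁⌋:
  k=1: m=49, d=18, a=5
  k=2: m=41, d=41, a=2
  k=3: m=41, d=18, a=5
  k=4: m=49, d=1, a=98
d=1 and a=2a₀=98 at k=4, so the next step gives (m, d) = (49, 18) again — its k=1 value — and the period has length 4.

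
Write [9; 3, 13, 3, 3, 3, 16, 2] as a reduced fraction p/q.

Using pₖ = aₖpₖ₋₁ + pₖ₋₂ and qₖ = aₖqₖ₋₁ + qₖ₋₂:
  k=0: a=9, p=9, q=1
  k=1: a=3, p=28, q=3
  k=2: a=13, p=373, q=40
  k=3: a=3, p=1147, q=123
  k=4: a=3, p=3814, q=409
  k=5: a=3, p=12589, q=1350
  k=6: a=16, p=205238, q=22009
  k=7: a=2, p=423065, q=45368

423065/45368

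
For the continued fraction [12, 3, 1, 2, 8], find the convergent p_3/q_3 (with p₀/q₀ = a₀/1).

Using pₖ = aₖpₖ₋₁ + pₖ₋₂, qₖ = aₖqₖ₋₁ + qₖ₋₂ (with p₋₁=1, p₋₂=0, q₋₁=0, q₋₂=1):
  k=0: a=12, p=12, q=1
  k=1: a=3, p=37, q=3
  k=2: a=1, p=49, q=4
  k=3: a=2, p=135, q=11

135/11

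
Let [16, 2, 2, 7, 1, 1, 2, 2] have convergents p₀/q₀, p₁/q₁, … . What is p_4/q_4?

Using pₖ = aₖpₖ₋₁ + pₖ₋₂, qₖ = aₖqₖ₋₁ + qₖ₋₂ (with p₋₁=1, p₋₂=0, q₋₁=0, q₋₂=1):
  k=0: a=16, p=16, q=1
  k=1: a=2, p=33, q=2
  k=2: a=2, p=82, q=5
  k=3: a=7, p=607, q=37
  k=4: a=1, p=689, q=42

689/42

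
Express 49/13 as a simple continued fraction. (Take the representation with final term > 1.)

49 = 3×13 + 10
13 = 1×10 + 3
10 = 3×3 + 1
3 = 3×1 + 0  (stop)
So 49/13 = [3; 1, 3, 3].

[3; 1, 3, 3]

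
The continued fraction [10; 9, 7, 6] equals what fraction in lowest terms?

Fold from the inside: start with 6/1.
  7 + 1/6 = 43/6
  9 + 6/43 = 393/43
  10 + 43/393 = 3973/393

3973/393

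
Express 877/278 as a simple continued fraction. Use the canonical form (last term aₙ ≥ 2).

877 = 3·278 + 43
278 = 6·43 + 20
43 = 2·20 + 3
20 = 6·3 + 2
3 = 1·2 + 1
2 = 2·1 + 0  (stop)
So 877/278 = [3; 6, 2, 6, 1, 2].

[3; 6, 2, 6, 1, 2]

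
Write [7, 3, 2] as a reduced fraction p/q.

51/7

Fold from the inside: start with 2/1.
  3 + 1/2 = 7/2
  7 + 2/7 = 51/7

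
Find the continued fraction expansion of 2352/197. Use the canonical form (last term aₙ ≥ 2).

2352 = 11×197 + 185
197 = 1×185 + 12
185 = 15×12 + 5
12 = 2×5 + 2
5 = 2×2 + 1
2 = 2×1 + 0  (stop)
So 2352/197 = [11; 1, 15, 2, 2, 2].

[11; 1, 15, 2, 2, 2]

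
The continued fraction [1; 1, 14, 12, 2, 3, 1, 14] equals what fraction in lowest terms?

Fold from the inside: start with 14/1.
  1 + 1/14 = 15/14
  3 + 14/15 = 59/15
  2 + 15/59 = 133/59
  12 + 59/133 = 1655/133
  14 + 133/1655 = 23303/1655
  1 + 1655/23303 = 24958/23303
  1 + 23303/24958 = 48261/24958

48261/24958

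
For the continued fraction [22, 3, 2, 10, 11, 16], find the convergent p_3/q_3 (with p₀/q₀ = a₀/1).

1627/73

Using pₖ = aₖpₖ₋₁ + pₖ₋₂, qₖ = aₖqₖ₋₁ + qₖ₋₂ (with p₋₁=1, p₋₂=0, q₋₁=0, q₋₂=1):
  k=0: a=22, p=22, q=1
  k=1: a=3, p=67, q=3
  k=2: a=2, p=156, q=7
  k=3: a=10, p=1627, q=73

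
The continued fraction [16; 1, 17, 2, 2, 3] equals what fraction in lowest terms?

Using pₖ = aₖpₖ₋₁ + pₖ₋₂ and qₖ = aₖqₖ₋₁ + qₖ₋₂:
  k=0: a=16, p=16, q=1
  k=1: a=1, p=17, q=1
  k=2: a=17, p=305, q=18
  k=3: a=2, p=627, q=37
  k=4: a=2, p=1559, q=92
  k=5: a=3, p=5304, q=313

5304/313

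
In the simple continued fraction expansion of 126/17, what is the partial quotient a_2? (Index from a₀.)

2

126 = 7·17 + 7   →  a_0 = 7
17 = 2·7 + 3   →  a_1 = 2
7 = 2·3 + 1   →  a_2 = 2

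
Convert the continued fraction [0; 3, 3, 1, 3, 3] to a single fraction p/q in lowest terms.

Fold from the inside: start with 3/1.
  3 + 1/3 = 10/3
  1 + 3/10 = 13/10
  3 + 10/13 = 49/13
  3 + 13/49 = 160/49
  0 + 49/160 = 49/160

49/160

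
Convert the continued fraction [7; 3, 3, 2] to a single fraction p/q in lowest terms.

168/23

Fold from the inside: start with 2/1.
  3 + 1/2 = 7/2
  3 + 2/7 = 23/7
  7 + 7/23 = 168/23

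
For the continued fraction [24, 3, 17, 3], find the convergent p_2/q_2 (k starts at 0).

1265/52

Using pₖ = aₖpₖ₋₁ + pₖ₋₂, qₖ = aₖqₖ₋₁ + qₖ₋₂ (with p₋₁=1, p₋₂=0, q₋₁=0, q₋₂=1):
  k=0: a=24, p=24, q=1
  k=1: a=3, p=73, q=3
  k=2: a=17, p=1265, q=52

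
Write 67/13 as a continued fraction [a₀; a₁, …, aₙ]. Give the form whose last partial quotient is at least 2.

[5; 6, 2]

67 = 5*13 + 2
13 = 6*2 + 1
2 = 2*1 + 0  (stop)
So 67/13 = [5; 6, 2].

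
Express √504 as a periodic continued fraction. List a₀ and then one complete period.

a₀ = ⌊√504⌋ = 22.
With m₀=0, d₀=1 and mₖ₊₁ = dₖaₖ − mₖ, dₖ₊₁ = (n − mₖ₊₁²)/dₖ, aₖ₊₁ = ⌊(a₀+mₖ₊₁)/dₖ₊₁⌋:
  k=1: m=22, d=20, a=2
  k=2: m=18, d=9, a=4
  k=3: m=18, d=20, a=2
  k=4: m=22, d=1, a=44
d=1 and a=2a₀=44 at k=4, so the next step gives (m, d) = (22, 20) again — its k=1 value — and the period has length 4.

[22; 2, 4, 2, 44]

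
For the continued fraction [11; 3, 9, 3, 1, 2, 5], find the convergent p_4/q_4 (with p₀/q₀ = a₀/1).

Using pₖ = aₖpₖ₋₁ + pₖ₋₂, qₖ = aₖqₖ₋₁ + qₖ₋₂ (with p₋₁=1, p₋₂=0, q₋₁=0, q₋₂=1):
  k=0: a=11, p=11, q=1
  k=1: a=3, p=34, q=3
  k=2: a=9, p=317, q=28
  k=3: a=3, p=985, q=87
  k=4: a=1, p=1302, q=115

1302/115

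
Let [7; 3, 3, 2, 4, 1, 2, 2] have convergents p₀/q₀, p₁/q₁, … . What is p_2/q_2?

Using pₖ = aₖpₖ₋₁ + pₖ₋₂, qₖ = aₖqₖ₋₁ + qₖ₋₂ (with p₋₁=1, p₋₂=0, q₋₁=0, q₋₂=1):
  k=0: a=7, p=7, q=1
  k=1: a=3, p=22, q=3
  k=2: a=3, p=73, q=10

73/10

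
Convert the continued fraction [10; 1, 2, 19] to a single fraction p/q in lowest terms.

Fold from the inside: start with 19/1.
  2 + 1/19 = 39/19
  1 + 19/39 = 58/39
  10 + 39/58 = 619/58

619/58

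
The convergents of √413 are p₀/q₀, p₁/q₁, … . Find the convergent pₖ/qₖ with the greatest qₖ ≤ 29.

√413 = [20; 3, 9, 1, 4, 1, 9, 3, 40, …] (period length 8).
Convergents:
  p_0/q_0 = 20/1
  p_1/q_1 = 61/3
  p_2/q_2 = 569/28
  p_3/q_3 = 630/31
q_2 = 28 ≤ 29 < 31 = q_3, so the answer is 569/28.

569/28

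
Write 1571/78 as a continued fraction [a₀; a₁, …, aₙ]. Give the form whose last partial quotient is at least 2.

1571 = 20×78 + 11
78 = 7×11 + 1
11 = 11×1 + 0  (stop)
So 1571/78 = [20; 7, 11].

[20; 7, 11]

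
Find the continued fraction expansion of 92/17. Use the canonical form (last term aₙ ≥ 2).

[5; 2, 2, 3]

92 = 5*17 + 7
17 = 2*7 + 3
7 = 2*3 + 1
3 = 3*1 + 0  (stop)
So 92/17 = [5; 2, 2, 3].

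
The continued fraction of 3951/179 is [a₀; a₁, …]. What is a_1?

13

3951 = 22·179 + 13   →  a_0 = 22
179 = 13·13 + 10   →  a_1 = 13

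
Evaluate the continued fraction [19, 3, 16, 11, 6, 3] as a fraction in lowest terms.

201866/10445

Fold from the inside: start with 3/1.
  6 + 1/3 = 19/3
  11 + 3/19 = 212/19
  16 + 19/212 = 3411/212
  3 + 212/3411 = 10445/3411
  19 + 3411/10445 = 201866/10445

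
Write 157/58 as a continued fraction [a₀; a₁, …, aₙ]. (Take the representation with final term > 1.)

[2; 1, 2, 2, 2, 3]

157 = 2×58 + 41
58 = 1×41 + 17
41 = 2×17 + 7
17 = 2×7 + 3
7 = 2×3 + 1
3 = 3×1 + 0  (stop)
So 157/58 = [2; 1, 2, 2, 2, 3].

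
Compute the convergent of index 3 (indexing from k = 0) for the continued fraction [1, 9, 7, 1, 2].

81/73

Using pₖ = aₖpₖ₋₁ + pₖ₋₂, qₖ = aₖqₖ₋₁ + qₖ₋₂ (with p₋₁=1, p₋₂=0, q₋₁=0, q₋₂=1):
  k=0: a=1, p=1, q=1
  k=1: a=9, p=10, q=9
  k=2: a=7, p=71, q=64
  k=3: a=1, p=81, q=73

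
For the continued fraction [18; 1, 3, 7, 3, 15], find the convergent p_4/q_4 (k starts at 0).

Using pₖ = aₖpₖ₋₁ + pₖ₋₂, qₖ = aₖqₖ₋₁ + qₖ₋₂ (with p₋₁=1, p₋₂=0, q₋₁=0, q₋₂=1):
  k=0: a=18, p=18, q=1
  k=1: a=1, p=19, q=1
  k=2: a=3, p=75, q=4
  k=3: a=7, p=544, q=29
  k=4: a=3, p=1707, q=91

1707/91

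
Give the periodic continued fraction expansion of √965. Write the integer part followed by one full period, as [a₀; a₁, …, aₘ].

a₀ = ⌊√965⌋ = 31.
With m₀=0, d₀=1 and mₖ₊₁ = dₖaₖ − mₖ, dₖ₊₁ = (n − mₖ₊₁²)/dₖ, aₖ₊₁ = ⌊(a₀+mₖ₊₁)/dₖ₊₁⌋:
  k=1: m=31, d=4, a=15
  k=2: m=29, d=31, a=1
  k=3: m=2, d=31, a=1
  k=4: m=29, d=4, a=15
  k=5: m=31, d=1, a=62
d=1 and a=2a₀=62 at k=5, so the next step gives (m, d) = (31, 4) again — its k=1 value — and the period has length 5.

[31; 15, 1, 1, 15, 62]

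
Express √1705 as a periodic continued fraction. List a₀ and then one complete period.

[41; 3, 2, 3, 82]

a₀ = ⌊√1705⌋ = 41.
With m₀=0, d₀=1 and mₖ₊₁ = dₖaₖ − mₖ, dₖ₊₁ = (n − mₖ₊₁²)/dₖ, aₖ₊₁ = ⌊(a₀+mₖ₊₁)/dₖ₊₁⌋:
  k=1: m=41, d=24, a=3
  k=2: m=31, d=31, a=2
  k=3: m=31, d=24, a=3
  k=4: m=41, d=1, a=82
d=1 and a=2a₀=82 at k=4, so the next step gives (m, d) = (41, 24) again — its k=1 value — and the period has length 4.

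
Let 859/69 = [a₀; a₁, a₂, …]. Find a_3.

2

859 = 12·69 + 31   →  a_0 = 12
69 = 2·31 + 7   →  a_1 = 2
31 = 4·7 + 3   →  a_2 = 4
7 = 2·3 + 1   →  a_3 = 2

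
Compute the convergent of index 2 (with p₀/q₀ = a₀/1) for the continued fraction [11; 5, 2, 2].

Using pₖ = aₖpₖ₋₁ + pₖ₋₂, qₖ = aₖqₖ₋₁ + qₖ₋₂ (with p₋₁=1, p₋₂=0, q₋₁=0, q₋₂=1):
  k=0: a=11, p=11, q=1
  k=1: a=5, p=56, q=5
  k=2: a=2, p=123, q=11

123/11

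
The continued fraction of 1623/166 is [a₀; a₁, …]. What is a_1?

1623 = 9·166 + 129   →  a_0 = 9
166 = 1·129 + 37   →  a_1 = 1

1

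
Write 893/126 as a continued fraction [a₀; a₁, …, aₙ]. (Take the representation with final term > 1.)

[7; 11, 2, 5]

893 = 7×126 + 11
126 = 11×11 + 5
11 = 2×5 + 1
5 = 5×1 + 0  (stop)
So 893/126 = [7; 11, 2, 5].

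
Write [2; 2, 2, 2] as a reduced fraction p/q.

Using pₖ = aₖpₖ₋₁ + pₖ₋₂ and qₖ = aₖqₖ₋₁ + qₖ₋₂:
  k=0: a=2, p=2, q=1
  k=1: a=2, p=5, q=2
  k=2: a=2, p=12, q=5
  k=3: a=2, p=29, q=12

29/12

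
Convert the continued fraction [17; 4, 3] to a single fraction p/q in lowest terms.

Using pₖ = aₖpₖ₋₁ + pₖ₋₂ and qₖ = aₖqₖ₋₁ + qₖ₋₂:
  k=0: a=17, p=17, q=1
  k=1: a=4, p=69, q=4
  k=2: a=3, p=224, q=13

224/13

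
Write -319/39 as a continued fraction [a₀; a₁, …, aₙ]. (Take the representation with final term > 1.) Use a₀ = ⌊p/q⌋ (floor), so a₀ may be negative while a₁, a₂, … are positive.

-319 = -9×39 + 32
39 = 1×32 + 7
32 = 4×7 + 4
7 = 1×4 + 3
4 = 1×3 + 1
3 = 3×1 + 0  (stop)
So -319/39 = [-9; 1, 4, 1, 1, 3].

[-9; 1, 4, 1, 1, 3]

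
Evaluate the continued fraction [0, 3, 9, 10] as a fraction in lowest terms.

91/283

Fold from the inside: start with 10/1.
  9 + 1/10 = 91/10
  3 + 10/91 = 283/91
  0 + 91/283 = 91/283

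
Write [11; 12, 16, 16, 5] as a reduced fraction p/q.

173924/15693

Using pₖ = aₖpₖ₋₁ + pₖ₋₂ and qₖ = aₖqₖ₋₁ + qₖ₋₂:
  k=0: a=11, p=11, q=1
  k=1: a=12, p=133, q=12
  k=2: a=16, p=2139, q=193
  k=3: a=16, p=34357, q=3100
  k=4: a=5, p=173924, q=15693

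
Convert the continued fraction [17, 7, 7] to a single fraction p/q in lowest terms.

857/50

Fold from the inside: start with 7/1.
  7 + 1/7 = 50/7
  17 + 7/50 = 857/50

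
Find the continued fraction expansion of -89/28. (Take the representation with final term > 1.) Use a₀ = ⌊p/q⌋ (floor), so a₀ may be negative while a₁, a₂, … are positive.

[-4; 1, 4, 1, 1, 2]

-89 = -4·28 + 23
28 = 1·23 + 5
23 = 4·5 + 3
5 = 1·3 + 2
3 = 1·2 + 1
2 = 2·1 + 0  (stop)
So -89/28 = [-4; 1, 4, 1, 1, 2].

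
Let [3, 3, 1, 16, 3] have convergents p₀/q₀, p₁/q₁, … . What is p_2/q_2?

13/4

Using pₖ = aₖpₖ₋₁ + pₖ₋₂, qₖ = aₖqₖ₋₁ + qₖ₋₂ (with p₋₁=1, p₋₂=0, q₋₁=0, q₋₂=1):
  k=0: a=3, p=3, q=1
  k=1: a=3, p=10, q=3
  k=2: a=1, p=13, q=4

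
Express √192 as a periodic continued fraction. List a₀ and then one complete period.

a₀ = ⌊√192⌋ = 13.

[13; 1, 5, 1, 26]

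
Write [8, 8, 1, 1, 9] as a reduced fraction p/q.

Fold from the inside: start with 9/1.
  1 + 1/9 = 10/9
  1 + 9/10 = 19/10
  8 + 10/19 = 162/19
  8 + 19/162 = 1315/162

1315/162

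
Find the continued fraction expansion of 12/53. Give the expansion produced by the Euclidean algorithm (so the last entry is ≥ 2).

12 = 0×53 + 12
53 = 4×12 + 5
12 = 2×5 + 2
5 = 2×2 + 1
2 = 2×1 + 0  (stop)
So 12/53 = [0; 4, 2, 2, 2].

[0; 4, 2, 2, 2]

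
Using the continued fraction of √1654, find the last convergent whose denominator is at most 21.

122/3

√1654 = [40; 1, 2, 40, 2, 1, 80, …] (period length 6).
Convergents:
  p_0/q_0 = 40/1
  p_1/q_1 = 41/1
  p_2/q_2 = 122/3
  p_3/q_3 = 4921/121
q_2 = 3 ≤ 21 < 121 = q_3, so the answer is 122/3.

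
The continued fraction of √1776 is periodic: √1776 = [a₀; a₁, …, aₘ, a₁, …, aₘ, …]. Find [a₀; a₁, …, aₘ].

[42; 7, 84]

a₀ = ⌊√1776⌋ = 42.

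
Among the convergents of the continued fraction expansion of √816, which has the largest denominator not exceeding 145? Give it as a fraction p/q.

2828/99

√816 = [28; 1, 1, 3, 3, 3, 1, 1, 56, …] (period length 8).
Convergents:
  p_0/q_0 = 28/1
  p_1/q_1 = 29/1
  p_2/q_2 = 57/2
  p_3/q_3 = 200/7
  p_4/q_4 = 657/23
  p_5/q_5 = 2171/76
  p_6/q_6 = 2828/99
  p_7/q_7 = 4999/175
q_6 = 99 ≤ 145 < 175 = q_7, so the answer is 2828/99.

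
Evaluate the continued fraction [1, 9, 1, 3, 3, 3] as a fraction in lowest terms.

Using pₖ = aₖpₖ₋₁ + pₖ₋₂ and qₖ = aₖqₖ₋₁ + qₖ₋₂:
  k=0: a=1, p=1, q=1
  k=1: a=9, p=10, q=9
  k=2: a=1, p=11, q=10
  k=3: a=3, p=43, q=39
  k=4: a=3, p=140, q=127
  k=5: a=3, p=463, q=420

463/420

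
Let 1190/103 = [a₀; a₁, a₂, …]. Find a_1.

1

1190 = 11·103 + 57   →  a_0 = 11
103 = 1·57 + 46   →  a_1 = 1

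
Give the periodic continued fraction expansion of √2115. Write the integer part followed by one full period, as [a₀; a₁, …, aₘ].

a₀ = ⌊√2115⌋ = 45.
With m₀=0, d₀=1 and mₖ₊₁ = dₖaₖ − mₖ, dₖ₊₁ = (n − mₖ₊₁²)/dₖ, aₖ₊₁ = ⌊(a₀+mₖ₊₁)/dₖ₊₁⌋:
  k=1: m=45, d=90, a=1
  k=2: m=45, d=1, a=90
d=1 and a=2a₀=90 at k=2, so the next step gives (m, d) = (45, 90) again — its k=1 value — and the period has length 2.

[45; 1, 90]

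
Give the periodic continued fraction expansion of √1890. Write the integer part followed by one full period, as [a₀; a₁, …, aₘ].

a₀ = ⌊√1890⌋ = 43.
With m₀=0, d₀=1 and mₖ₊₁ = dₖaₖ − mₖ, dₖ₊₁ = (n − mₖ₊₁²)/dₖ, aₖ₊₁ = ⌊(a₀+mₖ₊₁)/dₖ₊₁⌋:
  k=1: m=43, d=41, a=2
  k=2: m=39, d=9, a=9
  k=3: m=42, d=14, a=6
  k=4: m=42, d=9, a=9
  k=5: m=39, d=41, a=2
  k=6: m=43, d=1, a=86
d=1 and a=2a₀=86 at k=6, so the next step gives (m, d) = (43, 41) again — its k=1 value — and the period has length 6.

[43; 2, 9, 6, 9, 2, 86]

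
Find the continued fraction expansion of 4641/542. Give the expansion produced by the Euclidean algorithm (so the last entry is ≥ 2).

4641 = 8*542 + 305
542 = 1*305 + 237
305 = 1*237 + 68
237 = 3*68 + 33
68 = 2*33 + 2
33 = 16*2 + 1
2 = 2*1 + 0  (stop)
So 4641/542 = [8; 1, 1, 3, 2, 16, 2].

[8; 1, 1, 3, 2, 16, 2]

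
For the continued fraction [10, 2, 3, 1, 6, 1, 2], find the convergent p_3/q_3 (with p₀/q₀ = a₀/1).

Using pₖ = aₖpₖ₋₁ + pₖ₋₂, qₖ = aₖqₖ₋₁ + qₖ₋₂ (with p₋₁=1, p₋₂=0, q₋₁=0, q₋₂=1):
  k=0: a=10, p=10, q=1
  k=1: a=2, p=21, q=2
  k=2: a=3, p=73, q=7
  k=3: a=1, p=94, q=9

94/9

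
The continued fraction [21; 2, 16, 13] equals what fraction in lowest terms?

9260/431

Using pₖ = aₖpₖ₋₁ + pₖ₋₂ and qₖ = aₖqₖ₋₁ + qₖ₋₂:
  k=0: a=21, p=21, q=1
  k=1: a=2, p=43, q=2
  k=2: a=16, p=709, q=33
  k=3: a=13, p=9260, q=431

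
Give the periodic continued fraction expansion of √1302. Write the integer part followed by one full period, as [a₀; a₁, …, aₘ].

[36; 12, 72]

a₀ = ⌊√1302⌋ = 36.
With m₀=0, d₀=1 and mₖ₊₁ = dₖaₖ − mₖ, dₖ₊₁ = (n − mₖ₊₁²)/dₖ, aₖ₊₁ = ⌊(a₀+mₖ₊₁)/dₖ₊₁⌋:
  k=1: m=36, d=6, a=12
  k=2: m=36, d=1, a=72
d=1 and a=2a₀=72 at k=2, so the next step gives (m, d) = (36, 6) again — its k=1 value — and the period has length 2.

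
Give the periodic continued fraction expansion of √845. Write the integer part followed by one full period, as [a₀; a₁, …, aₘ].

[29; 14, 1, 1, 14, 58]

a₀ = ⌊√845⌋ = 29.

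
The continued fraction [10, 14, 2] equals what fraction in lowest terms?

292/29

Fold from the inside: start with 2/1.
  14 + 1/2 = 29/2
  10 + 2/29 = 292/29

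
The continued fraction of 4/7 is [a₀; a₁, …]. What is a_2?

4 = 0·7 + 4   →  a_0 = 0
7 = 1·4 + 3   →  a_1 = 1
4 = 1·3 + 1   →  a_2 = 1

1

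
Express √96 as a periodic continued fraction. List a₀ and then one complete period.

[9; 1, 3, 1, 18]

a₀ = ⌊√96⌋ = 9.
With m₀=0, d₀=1 and mₖ₊₁ = dₖaₖ − mₖ, dₖ₊₁ = (n − mₖ₊₁²)/dₖ, aₖ₊₁ = ⌊(a₀+mₖ₊₁)/dₖ₊₁⌋:
  k=1: m=9, d=15, a=1
  k=2: m=6, d=4, a=3
  k=3: m=6, d=15, a=1
  k=4: m=9, d=1, a=18
d=1 and a=2a₀=18 at k=4, so the next step gives (m, d) = (9, 15) again — its k=1 value — and the period has length 4.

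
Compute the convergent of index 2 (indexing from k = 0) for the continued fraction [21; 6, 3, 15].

Using pₖ = aₖpₖ₋₁ + pₖ₋₂, qₖ = aₖqₖ₋₁ + qₖ₋₂ (with p₋₁=1, p₋₂=0, q₋₁=0, q₋₂=1):
  k=0: a=21, p=21, q=1
  k=1: a=6, p=127, q=6
  k=2: a=3, p=402, q=19

402/19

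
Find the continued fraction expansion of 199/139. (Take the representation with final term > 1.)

[1; 2, 3, 6, 3]

199 = 1×139 + 60
139 = 2×60 + 19
60 = 3×19 + 3
19 = 6×3 + 1
3 = 3×1 + 0  (stop)
So 199/139 = [1; 2, 3, 6, 3].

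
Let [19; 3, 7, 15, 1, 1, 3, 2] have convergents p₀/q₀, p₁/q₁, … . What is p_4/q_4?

Using pₖ = aₖpₖ₋₁ + pₖ₋₂, qₖ = aₖqₖ₋₁ + qₖ₋₂ (with p₋₁=1, p₋₂=0, q₋₁=0, q₋₂=1):
  k=0: a=19, p=19, q=1
  k=1: a=3, p=58, q=3
  k=2: a=7, p=425, q=22
  k=3: a=15, p=6433, q=333
  k=4: a=1, p=6858, q=355

6858/355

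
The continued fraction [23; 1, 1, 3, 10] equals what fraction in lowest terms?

1697/72

Using pₖ = aₖpₖ₋₁ + pₖ₋₂ and qₖ = aₖqₖ₋₁ + qₖ₋₂:
  k=0: a=23, p=23, q=1
  k=1: a=1, p=24, q=1
  k=2: a=1, p=47, q=2
  k=3: a=3, p=165, q=7
  k=4: a=10, p=1697, q=72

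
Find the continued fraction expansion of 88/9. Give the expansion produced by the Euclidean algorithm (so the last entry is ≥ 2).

88 = 9·9 + 7
9 = 1·7 + 2
7 = 3·2 + 1
2 = 2·1 + 0  (stop)
So 88/9 = [9; 1, 3, 2].

[9; 1, 3, 2]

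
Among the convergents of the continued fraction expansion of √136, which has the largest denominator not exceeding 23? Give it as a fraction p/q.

35/3

√136 = [11; 1, 1, 1, 22, …] (period length 4).
Convergents:
  p_0/q_0 = 11/1
  p_1/q_1 = 12/1
  p_2/q_2 = 23/2
  p_3/q_3 = 35/3
  p_4/q_4 = 793/68
q_3 = 3 ≤ 23 < 68 = q_4, so the answer is 35/3.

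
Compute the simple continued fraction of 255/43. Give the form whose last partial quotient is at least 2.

[5; 1, 13, 3]

255 = 5*43 + 40
43 = 1*40 + 3
40 = 13*3 + 1
3 = 3*1 + 0  (stop)
So 255/43 = [5; 1, 13, 3].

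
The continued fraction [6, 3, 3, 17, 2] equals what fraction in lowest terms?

2243/356

Fold from the inside: start with 2/1.
  17 + 1/2 = 35/2
  3 + 2/35 = 107/35
  3 + 35/107 = 356/107
  6 + 107/356 = 2243/356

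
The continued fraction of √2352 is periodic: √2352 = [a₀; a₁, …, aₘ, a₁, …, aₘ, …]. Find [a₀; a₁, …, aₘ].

[48; 2, 96]

a₀ = ⌊√2352⌋ = 48.
With m₀=0, d₀=1 and mₖ₊₁ = dₖaₖ − mₖ, dₖ₊₁ = (n − mₖ₊₁²)/dₖ, aₖ₊₁ = ⌊(a₀+mₖ₊₁)/dₖ₊₁⌋:
  k=1: m=48, d=48, a=2
  k=2: m=48, d=1, a=96
d=1 and a=2a₀=96 at k=2, so the next step gives (m, d) = (48, 48) again — its k=1 value — and the period has length 2.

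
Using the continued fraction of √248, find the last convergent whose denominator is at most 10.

√248 = [15; 1, 2, 1, 30, …] (period length 4).
Convergents:
  p_0/q_0 = 15/1
  p_1/q_1 = 16/1
  p_2/q_2 = 47/3
  p_3/q_3 = 63/4
  p_4/q_4 = 1937/123
q_3 = 4 ≤ 10 < 123 = q_4, so the answer is 63/4.

63/4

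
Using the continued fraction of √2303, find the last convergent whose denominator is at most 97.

4607/96

√2303 = [47; 1, 94, …] (period length 2).
Convergents:
  p_0/q_0 = 47/1
  p_1/q_1 = 48/1
  p_2/q_2 = 4559/95
  p_3/q_3 = 4607/96
  p_4/q_4 = 437617/9119
q_3 = 96 ≤ 97 < 9119 = q_4, so the answer is 4607/96.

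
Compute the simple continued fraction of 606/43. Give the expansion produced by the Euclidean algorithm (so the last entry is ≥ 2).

[14; 10, 1, 3]

606 = 14·43 + 4
43 = 10·4 + 3
4 = 1·3 + 1
3 = 3·1 + 0  (stop)
So 606/43 = [14; 10, 1, 3].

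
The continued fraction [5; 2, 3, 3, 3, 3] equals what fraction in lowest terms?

1364/251

Fold from the inside: start with 3/1.
  3 + 1/3 = 10/3
  3 + 3/10 = 33/10
  3 + 10/33 = 109/33
  2 + 33/109 = 251/109
  5 + 109/251 = 1364/251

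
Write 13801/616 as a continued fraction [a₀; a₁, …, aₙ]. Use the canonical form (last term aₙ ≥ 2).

[22; 2, 2, 9, 13]

13801 = 22×616 + 249
616 = 2×249 + 118
249 = 2×118 + 13
118 = 9×13 + 1
13 = 13×1 + 0  (stop)
So 13801/616 = [22; 2, 2, 9, 13].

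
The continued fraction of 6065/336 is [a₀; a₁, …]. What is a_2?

1

6065 = 18·336 + 17   →  a_0 = 18
336 = 19·17 + 13   →  a_1 = 19
17 = 1·13 + 4   →  a_2 = 1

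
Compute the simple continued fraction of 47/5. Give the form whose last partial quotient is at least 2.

47 = 9*5 + 2
5 = 2*2 + 1
2 = 2*1 + 0  (stop)
So 47/5 = [9; 2, 2].

[9; 2, 2]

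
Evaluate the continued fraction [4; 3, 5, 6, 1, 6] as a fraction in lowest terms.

Fold from the inside: start with 6/1.
  1 + 1/6 = 7/6
  6 + 6/7 = 48/7
  5 + 7/48 = 247/48
  3 + 48/247 = 789/247
  4 + 247/789 = 3403/789

3403/789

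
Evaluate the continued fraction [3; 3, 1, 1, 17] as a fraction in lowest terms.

Fold from the inside: start with 17/1.
  1 + 1/17 = 18/17
  1 + 17/18 = 35/18
  3 + 18/35 = 123/35
  3 + 35/123 = 404/123

404/123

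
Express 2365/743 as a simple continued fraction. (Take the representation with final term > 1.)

2365 = 3*743 + 136
743 = 5*136 + 63
136 = 2*63 + 10
63 = 6*10 + 3
10 = 3*3 + 1
3 = 3*1 + 0  (stop)
So 2365/743 = [3; 5, 2, 6, 3, 3].

[3; 5, 2, 6, 3, 3]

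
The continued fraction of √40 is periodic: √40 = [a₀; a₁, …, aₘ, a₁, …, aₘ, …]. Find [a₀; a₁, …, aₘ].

[6; 3, 12]

a₀ = ⌊√40⌋ = 6.
With m₀=0, d₀=1 and mₖ₊₁ = dₖaₖ − mₖ, dₖ₊₁ = (n − mₖ₊₁²)/dₖ, aₖ₊₁ = ⌊(a₀+mₖ₊₁)/dₖ₊₁⌋:
  k=1: m=6, d=4, a=3
  k=2: m=6, d=1, a=12
d=1 and a=2a₀=12 at k=2, so the next step gives (m, d) = (6, 4) again — its k=1 value — and the period has length 2.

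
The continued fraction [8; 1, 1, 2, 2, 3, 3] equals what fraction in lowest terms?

Using pₖ = aₖpₖ₋₁ + pₖ₋₂ and qₖ = aₖqₖ₋₁ + qₖ₋₂:
  k=0: a=8, p=8, q=1
  k=1: a=1, p=9, q=1
  k=2: a=1, p=17, q=2
  k=3: a=2, p=43, q=5
  k=4: a=2, p=103, q=12
  k=5: a=3, p=352, q=41
  k=6: a=3, p=1159, q=135

1159/135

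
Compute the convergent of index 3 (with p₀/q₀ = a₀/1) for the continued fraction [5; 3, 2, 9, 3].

349/66

Using pₖ = aₖpₖ₋₁ + pₖ₋₂, qₖ = aₖqₖ₋₁ + qₖ₋₂ (with p₋₁=1, p₋₂=0, q₋₁=0, q₋₂=1):
  k=0: a=5, p=5, q=1
  k=1: a=3, p=16, q=3
  k=2: a=2, p=37, q=7
  k=3: a=9, p=349, q=66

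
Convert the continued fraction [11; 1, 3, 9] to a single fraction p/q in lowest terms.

435/37

Fold from the inside: start with 9/1.
  3 + 1/9 = 28/9
  1 + 9/28 = 37/28
  11 + 28/37 = 435/37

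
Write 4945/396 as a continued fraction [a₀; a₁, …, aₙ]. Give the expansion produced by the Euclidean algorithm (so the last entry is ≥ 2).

4945 = 12×396 + 193
396 = 2×193 + 10
193 = 19×10 + 3
10 = 3×3 + 1
3 = 3×1 + 0  (stop)
So 4945/396 = [12; 2, 19, 3, 3].

[12; 2, 19, 3, 3]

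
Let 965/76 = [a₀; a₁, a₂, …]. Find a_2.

965 = 12·76 + 53   →  a_0 = 12
76 = 1·53 + 23   →  a_1 = 1
53 = 2·23 + 7   →  a_2 = 2

2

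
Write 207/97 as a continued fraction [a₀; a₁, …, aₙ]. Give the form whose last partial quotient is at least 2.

207 = 2×97 + 13
97 = 7×13 + 6
13 = 2×6 + 1
6 = 6×1 + 0  (stop)
So 207/97 = [2; 7, 2, 6].

[2; 7, 2, 6]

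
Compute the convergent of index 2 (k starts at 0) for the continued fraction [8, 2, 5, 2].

Using pₖ = aₖpₖ₋₁ + pₖ₋₂, qₖ = aₖqₖ₋₁ + qₖ₋₂ (with p₋₁=1, p₋₂=0, q₋₁=0, q₋₂=1):
  k=0: a=8, p=8, q=1
  k=1: a=2, p=17, q=2
  k=2: a=5, p=93, q=11

93/11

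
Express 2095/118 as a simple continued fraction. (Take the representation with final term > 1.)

2095 = 17·118 + 89
118 = 1·89 + 29
89 = 3·29 + 2
29 = 14·2 + 1
2 = 2·1 + 0  (stop)
So 2095/118 = [17; 1, 3, 14, 2].

[17; 1, 3, 14, 2]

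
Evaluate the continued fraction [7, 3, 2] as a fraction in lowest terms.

51/7

Fold from the inside: start with 2/1.
  3 + 1/2 = 7/2
  7 + 2/7 = 51/7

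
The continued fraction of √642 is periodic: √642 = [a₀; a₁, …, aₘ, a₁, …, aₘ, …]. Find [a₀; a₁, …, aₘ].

a₀ = ⌊√642⌋ = 25.
With m₀=0, d₀=1 and mₖ₊₁ = dₖaₖ − mₖ, dₖ₊₁ = (n − mₖ₊₁²)/dₖ, aₖ₊₁ = ⌊(a₀+mₖ₊₁)/dₖ₊₁⌋:
  k=1: m=25, d=17, a=2
  k=2: m=9, d=33, a=1
  k=3: m=24, d=2, a=24
  k=4: m=24, d=33, a=1
  k=5: m=9, d=17, a=2
  k=6: m=25, d=1, a=50
d=1 and a=2a₀=50 at k=6, so the next step gives (m, d) = (25, 17) again — its k=1 value — and the period has length 6.

[25; 2, 1, 24, 1, 2, 50]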